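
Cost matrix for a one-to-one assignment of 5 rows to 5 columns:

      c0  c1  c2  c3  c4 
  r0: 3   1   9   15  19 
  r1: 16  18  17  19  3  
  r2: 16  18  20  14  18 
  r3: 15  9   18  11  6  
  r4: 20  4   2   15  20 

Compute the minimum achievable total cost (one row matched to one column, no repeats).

optimal assignment: row0→col0 (cost 3), row1→col4 (cost 3), row2→col3 (cost 14), row3→col1 (cost 9), row4→col2 (cost 2)
total = 3 + 3 + 14 + 9 + 2 = 31

Minimum assignment cost: 31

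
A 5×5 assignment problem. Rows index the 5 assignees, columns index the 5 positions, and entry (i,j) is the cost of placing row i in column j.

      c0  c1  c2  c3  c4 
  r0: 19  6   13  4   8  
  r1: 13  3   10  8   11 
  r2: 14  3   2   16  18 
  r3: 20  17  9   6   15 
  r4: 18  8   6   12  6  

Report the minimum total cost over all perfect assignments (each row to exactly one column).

optimal assignment: row0→col1 (cost 6), row1→col0 (cost 13), row2→col2 (cost 2), row3→col3 (cost 6), row4→col4 (cost 6)
total = 6 + 13 + 2 + 6 + 6 = 33

Minimum assignment cost: 33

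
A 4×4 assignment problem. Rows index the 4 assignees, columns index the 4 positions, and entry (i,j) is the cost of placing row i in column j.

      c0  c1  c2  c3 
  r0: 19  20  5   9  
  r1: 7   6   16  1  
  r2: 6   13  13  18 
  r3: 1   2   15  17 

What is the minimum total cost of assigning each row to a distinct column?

Minimum assignment cost: 14

optimal assignment: row0→col2 (cost 5), row1→col3 (cost 1), row2→col0 (cost 6), row3→col1 (cost 2)
total = 5 + 1 + 6 + 2 = 14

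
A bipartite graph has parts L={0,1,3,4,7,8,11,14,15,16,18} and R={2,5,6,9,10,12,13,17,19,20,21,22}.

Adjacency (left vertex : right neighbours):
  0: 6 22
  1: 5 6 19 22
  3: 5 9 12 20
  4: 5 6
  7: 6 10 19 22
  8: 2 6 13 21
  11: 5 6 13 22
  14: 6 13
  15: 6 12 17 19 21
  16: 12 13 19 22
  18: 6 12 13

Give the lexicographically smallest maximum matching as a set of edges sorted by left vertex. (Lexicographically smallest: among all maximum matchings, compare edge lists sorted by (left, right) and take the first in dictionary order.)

|M| = 10 (so the lex-smallest maximum matching has 10 edges)
process left vertices in ascending order; for each, take the smallest-labelled available neighbour that still permits 10 edges overall, or leave it unmatched if none does
lex-smallest matching: {0-6, 1-5, 3-9, 7-10, 8-2, 11-22, 14-13, 15-17, 16-19, 18-12}

Lex-smallest maximum matching: {(0,6), (1,5), (3,9), (7,10), (8,2), (11,22), (14,13), (15,17), (16,19), (18,12)}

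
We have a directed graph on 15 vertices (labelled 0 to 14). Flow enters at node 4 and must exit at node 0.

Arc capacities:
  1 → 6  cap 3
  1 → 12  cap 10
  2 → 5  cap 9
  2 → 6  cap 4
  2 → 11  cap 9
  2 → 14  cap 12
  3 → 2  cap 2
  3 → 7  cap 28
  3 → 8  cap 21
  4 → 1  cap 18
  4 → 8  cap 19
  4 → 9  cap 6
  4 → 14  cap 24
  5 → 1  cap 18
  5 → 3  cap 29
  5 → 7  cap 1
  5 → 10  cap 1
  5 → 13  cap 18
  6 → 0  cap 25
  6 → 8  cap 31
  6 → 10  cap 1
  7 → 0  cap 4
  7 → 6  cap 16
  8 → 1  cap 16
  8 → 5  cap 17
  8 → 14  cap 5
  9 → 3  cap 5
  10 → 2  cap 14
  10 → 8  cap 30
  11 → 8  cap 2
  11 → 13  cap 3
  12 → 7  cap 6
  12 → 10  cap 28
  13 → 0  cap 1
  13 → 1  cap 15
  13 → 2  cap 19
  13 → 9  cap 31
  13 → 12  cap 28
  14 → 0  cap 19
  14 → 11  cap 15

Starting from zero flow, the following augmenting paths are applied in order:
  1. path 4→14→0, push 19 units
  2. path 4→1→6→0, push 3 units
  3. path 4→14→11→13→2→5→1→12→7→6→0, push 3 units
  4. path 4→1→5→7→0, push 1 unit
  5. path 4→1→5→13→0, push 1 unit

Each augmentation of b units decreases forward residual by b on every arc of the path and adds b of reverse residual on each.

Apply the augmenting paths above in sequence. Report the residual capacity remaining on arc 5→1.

Residual capacity of (5,1): 17

after path 1 (4→14→0, push 19): res(5,1)=18
after path 2 (4→1→6→0, push 3): res(5,1)=18
after path 3 (4→14→11→13→2→5→1→12→7→6→0, push 3): res(5,1)=15
after path 4 (4→1→5→7→0, push 1): res(5,1)=16
after path 5 (4→1→5→13→0, push 1): res(5,1)=17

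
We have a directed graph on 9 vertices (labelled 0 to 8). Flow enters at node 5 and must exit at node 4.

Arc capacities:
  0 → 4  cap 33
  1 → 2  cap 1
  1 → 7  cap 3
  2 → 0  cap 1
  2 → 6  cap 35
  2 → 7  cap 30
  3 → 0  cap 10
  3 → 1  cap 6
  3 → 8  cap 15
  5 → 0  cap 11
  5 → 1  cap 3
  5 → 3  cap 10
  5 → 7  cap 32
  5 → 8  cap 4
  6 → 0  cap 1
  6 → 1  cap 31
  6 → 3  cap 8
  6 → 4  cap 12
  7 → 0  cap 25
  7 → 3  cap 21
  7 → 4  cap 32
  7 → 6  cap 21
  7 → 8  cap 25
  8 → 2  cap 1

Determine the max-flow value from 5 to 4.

augment #1: 5→0→4 bottleneck 11, total now 11
augment #2: 5→7→4 bottleneck 32, total now 43
augment #3: 5→3→0→4 bottleneck 10, total now 53
augment #4: 5→1→2→0→4 bottleneck 1, total now 54
augment #5: 5→1→7→0→4 bottleneck 2, total now 56
augment #6: 5→8→2→6→4 bottleneck 1, total now 57

Maximum flow value: 57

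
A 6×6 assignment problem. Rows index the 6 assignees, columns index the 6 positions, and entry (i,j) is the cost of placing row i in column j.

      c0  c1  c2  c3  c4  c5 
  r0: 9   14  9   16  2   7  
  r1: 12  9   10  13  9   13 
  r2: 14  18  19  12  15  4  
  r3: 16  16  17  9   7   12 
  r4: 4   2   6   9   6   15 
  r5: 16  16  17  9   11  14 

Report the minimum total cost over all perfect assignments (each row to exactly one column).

optimal assignment: row0→col0 (cost 9), row1→col2 (cost 10), row2→col5 (cost 4), row3→col4 (cost 7), row4→col1 (cost 2), row5→col3 (cost 9)
total = 9 + 10 + 4 + 7 + 2 + 9 = 41

Minimum assignment cost: 41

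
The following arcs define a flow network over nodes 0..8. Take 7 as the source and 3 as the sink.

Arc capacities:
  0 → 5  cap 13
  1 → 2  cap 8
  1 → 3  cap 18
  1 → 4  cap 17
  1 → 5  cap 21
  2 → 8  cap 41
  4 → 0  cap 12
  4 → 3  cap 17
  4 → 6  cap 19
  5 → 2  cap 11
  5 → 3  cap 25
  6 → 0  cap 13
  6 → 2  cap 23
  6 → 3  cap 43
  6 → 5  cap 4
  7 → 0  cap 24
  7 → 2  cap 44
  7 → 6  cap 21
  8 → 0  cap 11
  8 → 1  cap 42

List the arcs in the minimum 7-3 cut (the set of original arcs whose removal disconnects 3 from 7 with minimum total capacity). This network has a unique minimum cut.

augment #1: 7→6→3 push 21
augment #2: 7→0→5→3 push 13
augment #3: 7→2→8→1→3 push 18
augment #4: 7→2→8→1→4→3 push 17
augment #5: 7→2→8→1→5→3 push 6
max flow = 75; residual-reachable set from 7 gives S-side
cut edges (S→T): {(0,5), (2,8), (7,6)} total cap 75

Min-cut arcs: {(0,5), (2,8), (7,6)} (total capacity 75)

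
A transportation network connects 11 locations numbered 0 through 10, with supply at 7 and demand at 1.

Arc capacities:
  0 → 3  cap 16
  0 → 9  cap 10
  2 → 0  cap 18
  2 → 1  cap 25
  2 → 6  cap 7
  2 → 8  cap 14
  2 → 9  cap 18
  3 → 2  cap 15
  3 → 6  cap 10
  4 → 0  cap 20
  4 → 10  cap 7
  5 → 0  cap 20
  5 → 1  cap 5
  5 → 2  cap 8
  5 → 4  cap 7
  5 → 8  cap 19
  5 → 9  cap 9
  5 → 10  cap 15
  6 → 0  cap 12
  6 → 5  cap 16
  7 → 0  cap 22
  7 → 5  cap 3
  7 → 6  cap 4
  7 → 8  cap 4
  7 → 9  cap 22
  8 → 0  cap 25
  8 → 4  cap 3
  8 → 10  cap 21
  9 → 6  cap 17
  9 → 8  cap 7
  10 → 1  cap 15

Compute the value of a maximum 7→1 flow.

augment #1: 7→5→1 bottleneck 3, total now 3
augment #2: 7→6→5→1 bottleneck 2, total now 5
augment #3: 7→8→10→1 bottleneck 4, total now 9
augment #4: 7→0→3→2→1 bottleneck 15, total now 24
augment #5: 7→6→5→2→1 bottleneck 2, total now 26
augment #6: 7→9→8→10→1 bottleneck 7, total now 33
augment #7: 7→9→6→5→2→1 bottleneck 6, total now 39
augment #8: 7→9→6→5→10→1 bottleneck 4, total now 43

Maximum flow value: 43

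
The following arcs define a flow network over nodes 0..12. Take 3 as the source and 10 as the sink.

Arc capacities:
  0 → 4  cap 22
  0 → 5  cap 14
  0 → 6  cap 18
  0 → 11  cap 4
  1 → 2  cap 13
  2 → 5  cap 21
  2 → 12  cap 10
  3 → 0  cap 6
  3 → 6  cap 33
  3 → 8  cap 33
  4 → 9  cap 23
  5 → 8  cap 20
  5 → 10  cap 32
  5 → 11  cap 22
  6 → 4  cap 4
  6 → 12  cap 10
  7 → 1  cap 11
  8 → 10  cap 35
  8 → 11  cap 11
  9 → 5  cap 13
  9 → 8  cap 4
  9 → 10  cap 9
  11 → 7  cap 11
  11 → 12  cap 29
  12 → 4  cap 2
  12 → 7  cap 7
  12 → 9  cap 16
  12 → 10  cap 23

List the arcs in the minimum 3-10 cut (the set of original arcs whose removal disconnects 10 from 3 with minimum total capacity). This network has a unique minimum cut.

Min-cut arcs: {(3,0), (3,8), (6,4), (6,12)} (total capacity 53)

augment #1: 3→8→10 push 33
augment #2: 3→0→5→10 push 6
augment #3: 3→6→12→10 push 10
augment #4: 3→6→4→9→10 push 4
max flow = 53; residual-reachable set from 3 gives S-side
cut edges (S→T): {(3,0), (3,8), (6,4), (6,12)} total cap 53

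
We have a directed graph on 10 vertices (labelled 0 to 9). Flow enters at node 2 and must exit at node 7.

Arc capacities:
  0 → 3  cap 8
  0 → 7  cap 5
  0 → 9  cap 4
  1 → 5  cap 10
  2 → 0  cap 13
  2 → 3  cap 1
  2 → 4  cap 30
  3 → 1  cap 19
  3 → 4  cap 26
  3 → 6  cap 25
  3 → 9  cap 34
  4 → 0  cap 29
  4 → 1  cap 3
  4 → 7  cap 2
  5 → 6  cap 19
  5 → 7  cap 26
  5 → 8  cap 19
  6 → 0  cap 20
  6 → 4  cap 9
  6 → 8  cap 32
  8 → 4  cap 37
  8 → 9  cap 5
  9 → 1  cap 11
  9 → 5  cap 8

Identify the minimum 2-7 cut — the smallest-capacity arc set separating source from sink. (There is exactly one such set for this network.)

augment #1: 2→0→7 push 5
augment #2: 2→4→7 push 2
augment #3: 2→0→9→5→7 push 4
augment #4: 2→3→1→5→7 push 1
augment #5: 2→4→1→5→7 push 3
augment #6: 2→0→3→1→5→7 push 4
augment #7: 2→4→0→3→1→5→7 push 2
augment #8: 2→4→0→3→9→5→7 push 2
max flow = 23; residual-reachable set from 2 gives S-side
cut edges (S→T): {(0,3), (0,7), (0,9), (2,3), (4,1), (4,7)} total cap 23

Min-cut arcs: {(0,3), (0,7), (0,9), (2,3), (4,1), (4,7)} (total capacity 23)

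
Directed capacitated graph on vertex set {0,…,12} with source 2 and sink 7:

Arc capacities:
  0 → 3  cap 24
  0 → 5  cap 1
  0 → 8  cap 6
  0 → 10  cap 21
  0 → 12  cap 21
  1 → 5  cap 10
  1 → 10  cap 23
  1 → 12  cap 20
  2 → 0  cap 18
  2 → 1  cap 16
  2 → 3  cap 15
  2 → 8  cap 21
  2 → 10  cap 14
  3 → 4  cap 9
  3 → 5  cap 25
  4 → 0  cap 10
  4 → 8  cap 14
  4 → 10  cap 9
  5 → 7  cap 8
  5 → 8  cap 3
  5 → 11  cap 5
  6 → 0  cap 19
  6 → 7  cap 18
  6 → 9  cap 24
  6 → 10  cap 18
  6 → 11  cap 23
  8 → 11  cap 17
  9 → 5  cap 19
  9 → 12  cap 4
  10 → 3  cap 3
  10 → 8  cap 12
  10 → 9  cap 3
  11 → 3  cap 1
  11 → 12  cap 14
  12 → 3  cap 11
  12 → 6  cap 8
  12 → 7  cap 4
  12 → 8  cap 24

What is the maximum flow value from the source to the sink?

augment #1: 2→0→5→7 bottleneck 1, total now 1
augment #2: 2→0→12→7 bottleneck 4, total now 5
augment #3: 2→1→5→7 bottleneck 7, total now 12
augment #4: 2→0→12→6→7 bottleneck 8, total now 20

Maximum flow value: 20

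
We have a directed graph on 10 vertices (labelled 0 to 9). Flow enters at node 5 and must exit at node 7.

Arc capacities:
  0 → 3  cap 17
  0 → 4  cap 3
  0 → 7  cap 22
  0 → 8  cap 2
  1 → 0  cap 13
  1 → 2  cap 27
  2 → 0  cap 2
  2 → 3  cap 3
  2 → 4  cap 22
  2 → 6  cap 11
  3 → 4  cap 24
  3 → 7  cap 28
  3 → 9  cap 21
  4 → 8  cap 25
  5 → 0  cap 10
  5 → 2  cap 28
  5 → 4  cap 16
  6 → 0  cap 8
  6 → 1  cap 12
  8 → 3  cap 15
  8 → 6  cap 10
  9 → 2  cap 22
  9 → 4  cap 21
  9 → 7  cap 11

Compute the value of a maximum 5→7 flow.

augment #1: 5→0→7 bottleneck 10, total now 10
augment #2: 5→2→0→7 bottleneck 2, total now 12
augment #3: 5→2→3→7 bottleneck 3, total now 15
augment #4: 5→2→6→0→7 bottleneck 8, total now 23
augment #5: 5→4→8→3→7 bottleneck 15, total now 38
augment #6: 5→2→6→1→0→7 bottleneck 2, total now 40
augment #7: 5→2→6→1→0→3→7 bottleneck 1, total now 41
augment #8: 5→4→8→6→1→0→3→7 bottleneck 1, total now 42
augment #9: 5→2→4→8→6→1→0→3→7 bottleneck 8, total now 50

Maximum flow value: 50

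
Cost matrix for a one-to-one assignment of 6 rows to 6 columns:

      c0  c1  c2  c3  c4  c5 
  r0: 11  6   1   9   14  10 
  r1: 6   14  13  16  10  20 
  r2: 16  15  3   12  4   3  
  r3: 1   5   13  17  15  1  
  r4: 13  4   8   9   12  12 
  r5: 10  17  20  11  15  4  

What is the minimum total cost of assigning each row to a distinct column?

optimal assignment: row0→col2 (cost 1), row1→col0 (cost 6), row2→col4 (cost 4), row3→col5 (cost 1), row4→col1 (cost 4), row5→col3 (cost 11)
total = 1 + 6 + 4 + 1 + 4 + 11 = 27

Minimum assignment cost: 27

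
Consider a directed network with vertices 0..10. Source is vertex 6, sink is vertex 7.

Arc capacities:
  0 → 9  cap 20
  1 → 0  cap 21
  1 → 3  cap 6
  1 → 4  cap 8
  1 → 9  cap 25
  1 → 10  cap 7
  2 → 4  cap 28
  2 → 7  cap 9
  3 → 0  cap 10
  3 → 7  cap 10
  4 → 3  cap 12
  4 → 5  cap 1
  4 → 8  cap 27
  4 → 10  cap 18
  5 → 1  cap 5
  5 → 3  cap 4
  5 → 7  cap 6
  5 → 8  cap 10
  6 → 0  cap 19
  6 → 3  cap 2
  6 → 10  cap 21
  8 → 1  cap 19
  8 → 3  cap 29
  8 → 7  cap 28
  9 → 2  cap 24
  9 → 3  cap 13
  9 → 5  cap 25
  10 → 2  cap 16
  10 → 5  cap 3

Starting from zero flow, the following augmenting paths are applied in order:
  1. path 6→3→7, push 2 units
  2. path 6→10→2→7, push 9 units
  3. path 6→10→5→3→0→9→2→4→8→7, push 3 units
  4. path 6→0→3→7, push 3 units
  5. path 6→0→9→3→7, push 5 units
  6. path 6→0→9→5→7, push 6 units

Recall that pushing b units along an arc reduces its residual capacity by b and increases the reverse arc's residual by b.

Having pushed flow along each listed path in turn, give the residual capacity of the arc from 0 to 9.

after path 1 (6→3→7, push 2): res(0,9)=20
after path 2 (6→10→2→7, push 9): res(0,9)=20
after path 3 (6→10→5→3→0→9→2→4→8→7, push 3): res(0,9)=17
after path 4 (6→0→3→7, push 3): res(0,9)=17
after path 5 (6→0→9→3→7, push 5): res(0,9)=12
after path 6 (6→0→9→5→7, push 6): res(0,9)=6

Residual capacity of (0,9): 6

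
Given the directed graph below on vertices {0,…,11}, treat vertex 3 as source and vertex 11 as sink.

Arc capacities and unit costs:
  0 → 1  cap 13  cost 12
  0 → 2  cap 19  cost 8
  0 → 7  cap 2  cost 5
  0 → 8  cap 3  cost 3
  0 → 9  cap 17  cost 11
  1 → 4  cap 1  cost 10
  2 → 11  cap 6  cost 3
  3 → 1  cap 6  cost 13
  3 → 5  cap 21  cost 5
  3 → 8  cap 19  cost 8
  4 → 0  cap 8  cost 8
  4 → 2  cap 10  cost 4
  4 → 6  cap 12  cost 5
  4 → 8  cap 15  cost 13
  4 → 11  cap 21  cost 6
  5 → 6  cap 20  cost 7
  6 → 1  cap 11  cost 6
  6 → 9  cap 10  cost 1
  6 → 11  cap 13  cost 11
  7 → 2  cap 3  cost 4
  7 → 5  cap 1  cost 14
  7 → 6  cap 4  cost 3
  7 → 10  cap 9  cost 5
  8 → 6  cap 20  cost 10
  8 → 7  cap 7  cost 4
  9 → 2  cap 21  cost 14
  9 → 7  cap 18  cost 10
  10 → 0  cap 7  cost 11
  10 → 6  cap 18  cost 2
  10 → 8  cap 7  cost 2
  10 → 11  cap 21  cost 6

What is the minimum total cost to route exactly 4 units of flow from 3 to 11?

Minimum cost for 4 units: 80

shortest-cost path #1: 3→8→7→2→11 push 3 @ unit cost 19 (adds 57)
shortest-cost path #2: 3→5→6→11 push 1 @ unit cost 23 (adds 23)
total cost = 80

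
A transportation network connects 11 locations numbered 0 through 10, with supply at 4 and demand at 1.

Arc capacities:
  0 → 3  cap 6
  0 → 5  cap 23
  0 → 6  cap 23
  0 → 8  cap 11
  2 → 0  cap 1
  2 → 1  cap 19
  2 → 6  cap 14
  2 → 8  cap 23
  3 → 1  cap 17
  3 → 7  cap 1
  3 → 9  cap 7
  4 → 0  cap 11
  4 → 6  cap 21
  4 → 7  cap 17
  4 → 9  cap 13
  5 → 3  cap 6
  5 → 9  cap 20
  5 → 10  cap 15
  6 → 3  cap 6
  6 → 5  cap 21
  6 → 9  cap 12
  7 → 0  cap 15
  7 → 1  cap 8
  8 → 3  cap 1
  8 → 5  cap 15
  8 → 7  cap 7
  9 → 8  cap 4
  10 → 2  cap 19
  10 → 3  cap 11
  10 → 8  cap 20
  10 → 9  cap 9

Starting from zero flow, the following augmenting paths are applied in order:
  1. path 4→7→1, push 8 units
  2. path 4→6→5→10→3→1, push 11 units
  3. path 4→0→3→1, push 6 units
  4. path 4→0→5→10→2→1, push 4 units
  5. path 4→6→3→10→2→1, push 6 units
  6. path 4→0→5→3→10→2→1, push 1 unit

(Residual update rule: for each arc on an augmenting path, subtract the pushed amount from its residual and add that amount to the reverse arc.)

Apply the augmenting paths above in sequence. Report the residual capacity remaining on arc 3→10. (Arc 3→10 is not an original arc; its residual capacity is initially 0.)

Residual capacity of (3,10): 4

after path 1 (4→7→1, push 8): res(3,10)=0
after path 2 (4→6→5→10→3→1, push 11): res(3,10)=11
after path 3 (4→0→3→1, push 6): res(3,10)=11
after path 4 (4→0→5→10→2→1, push 4): res(3,10)=11
after path 5 (4→6→3→10→2→1, push 6): res(3,10)=5
after path 6 (4→0→5→3→10→2→1, push 1): res(3,10)=4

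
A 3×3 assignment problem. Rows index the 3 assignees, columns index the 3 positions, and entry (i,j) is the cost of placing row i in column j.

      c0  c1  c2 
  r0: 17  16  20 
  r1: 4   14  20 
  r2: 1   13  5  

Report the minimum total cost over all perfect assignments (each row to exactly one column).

optimal assignment: row0→col1 (cost 16), row1→col0 (cost 4), row2→col2 (cost 5)
total = 16 + 4 + 5 = 25

Minimum assignment cost: 25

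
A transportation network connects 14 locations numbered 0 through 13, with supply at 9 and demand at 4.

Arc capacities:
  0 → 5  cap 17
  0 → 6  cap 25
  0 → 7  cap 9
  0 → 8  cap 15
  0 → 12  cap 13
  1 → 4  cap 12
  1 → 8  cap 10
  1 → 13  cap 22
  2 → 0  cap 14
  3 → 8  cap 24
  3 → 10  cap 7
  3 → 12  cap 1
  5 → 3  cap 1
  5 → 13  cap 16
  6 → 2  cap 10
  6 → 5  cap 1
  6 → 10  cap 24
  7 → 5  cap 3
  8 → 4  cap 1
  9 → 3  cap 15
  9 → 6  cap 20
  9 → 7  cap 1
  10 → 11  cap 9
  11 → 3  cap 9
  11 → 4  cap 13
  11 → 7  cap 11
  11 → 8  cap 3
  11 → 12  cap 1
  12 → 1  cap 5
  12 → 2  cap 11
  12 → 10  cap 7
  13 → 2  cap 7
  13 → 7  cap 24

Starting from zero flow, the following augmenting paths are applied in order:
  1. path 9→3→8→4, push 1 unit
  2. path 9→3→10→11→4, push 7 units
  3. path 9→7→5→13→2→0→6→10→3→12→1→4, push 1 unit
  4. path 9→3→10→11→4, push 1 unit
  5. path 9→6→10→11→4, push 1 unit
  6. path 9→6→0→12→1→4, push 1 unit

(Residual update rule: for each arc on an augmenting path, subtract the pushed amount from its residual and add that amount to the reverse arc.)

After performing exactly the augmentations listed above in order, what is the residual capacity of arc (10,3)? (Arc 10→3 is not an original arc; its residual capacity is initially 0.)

Residual capacity of (10,3): 7

after path 1 (9→3→8→4, push 1): res(10,3)=0
after path 2 (9→3→10→11→4, push 7): res(10,3)=7
after path 3 (9→7→5→13→2→0→6→10→3→12→1→4, push 1): res(10,3)=6
after path 4 (9→3→10→11→4, push 1): res(10,3)=7
after path 5 (9→6→10→11→4, push 1): res(10,3)=7
after path 6 (9→6→0→12→1→4, push 1): res(10,3)=7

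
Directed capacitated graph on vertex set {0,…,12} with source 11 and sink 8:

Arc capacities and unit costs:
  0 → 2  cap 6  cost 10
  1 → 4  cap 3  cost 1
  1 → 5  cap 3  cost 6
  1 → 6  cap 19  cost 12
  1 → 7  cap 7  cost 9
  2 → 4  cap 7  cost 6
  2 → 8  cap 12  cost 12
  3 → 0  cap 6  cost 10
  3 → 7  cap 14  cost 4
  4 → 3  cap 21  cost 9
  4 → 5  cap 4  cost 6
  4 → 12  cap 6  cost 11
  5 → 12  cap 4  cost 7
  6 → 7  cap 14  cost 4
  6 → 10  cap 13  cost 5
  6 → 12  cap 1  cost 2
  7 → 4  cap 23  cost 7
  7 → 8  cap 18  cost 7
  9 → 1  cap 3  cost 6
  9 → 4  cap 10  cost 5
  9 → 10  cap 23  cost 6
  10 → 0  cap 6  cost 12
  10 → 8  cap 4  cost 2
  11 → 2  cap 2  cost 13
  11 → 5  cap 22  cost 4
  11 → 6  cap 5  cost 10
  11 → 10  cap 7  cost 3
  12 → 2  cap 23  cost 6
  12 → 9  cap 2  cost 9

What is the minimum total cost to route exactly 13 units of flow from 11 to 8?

shortest-cost path #1: 11→10→8 push 4 @ unit cost 5 (adds 20)
shortest-cost path #2: 11→6→7→8 push 5 @ unit cost 21 (adds 105)
shortest-cost path #3: 11→2→8 push 2 @ unit cost 25 (adds 50)
shortest-cost path #4: 11→5→12→2→8 push 2 @ unit cost 29 (adds 58)
total cost = 233

Minimum cost for 13 units: 233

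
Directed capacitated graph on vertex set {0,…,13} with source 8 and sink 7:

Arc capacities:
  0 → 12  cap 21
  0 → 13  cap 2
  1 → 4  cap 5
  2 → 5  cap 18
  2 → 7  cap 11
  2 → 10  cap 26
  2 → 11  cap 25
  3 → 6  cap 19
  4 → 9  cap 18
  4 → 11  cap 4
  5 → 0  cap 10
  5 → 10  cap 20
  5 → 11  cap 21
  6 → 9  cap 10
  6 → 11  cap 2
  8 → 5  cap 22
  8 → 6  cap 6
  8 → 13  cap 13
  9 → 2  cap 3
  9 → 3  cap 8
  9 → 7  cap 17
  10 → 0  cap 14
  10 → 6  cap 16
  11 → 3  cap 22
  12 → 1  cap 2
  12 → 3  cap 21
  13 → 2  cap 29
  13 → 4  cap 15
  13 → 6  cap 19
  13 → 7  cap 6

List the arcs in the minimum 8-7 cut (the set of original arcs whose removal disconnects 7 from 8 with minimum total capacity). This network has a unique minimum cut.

augment #1: 8→13→7 push 6
augment #2: 8→6→9→7 push 6
augment #3: 8→13→2→7 push 7
augment #4: 8→5→0→13→2→7 push 2
augment #5: 8→5→10→6→9→7 push 4
augment #6: 8→5→0→12→1→4→9→7 push 2
max flow = 27; residual-reachable set from 8 gives S-side
cut edges (S→T): {(0,13), (6,9), (8,13), (12,1)} total cap 27

Min-cut arcs: {(0,13), (6,9), (8,13), (12,1)} (total capacity 27)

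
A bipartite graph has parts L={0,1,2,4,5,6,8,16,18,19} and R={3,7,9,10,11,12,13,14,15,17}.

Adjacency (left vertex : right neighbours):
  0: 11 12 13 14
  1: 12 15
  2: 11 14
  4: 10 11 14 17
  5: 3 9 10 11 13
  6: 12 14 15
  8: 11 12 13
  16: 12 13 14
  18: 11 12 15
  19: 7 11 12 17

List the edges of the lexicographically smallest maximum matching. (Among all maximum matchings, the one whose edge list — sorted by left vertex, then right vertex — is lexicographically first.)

Lex-smallest maximum matching: {(0,11), (1,12), (2,14), (4,10), (5,3), (6,15), (8,13), (19,7)}

|M| = 8 (so the lex-smallest maximum matching has 8 edges)
process left vertices in ascending order; for each, take the smallest-labelled available neighbour that still permits 8 edges overall, or leave it unmatched if none does
lex-smallest matching: {0-11, 1-12, 2-14, 4-10, 5-3, 6-15, 8-13, 19-7}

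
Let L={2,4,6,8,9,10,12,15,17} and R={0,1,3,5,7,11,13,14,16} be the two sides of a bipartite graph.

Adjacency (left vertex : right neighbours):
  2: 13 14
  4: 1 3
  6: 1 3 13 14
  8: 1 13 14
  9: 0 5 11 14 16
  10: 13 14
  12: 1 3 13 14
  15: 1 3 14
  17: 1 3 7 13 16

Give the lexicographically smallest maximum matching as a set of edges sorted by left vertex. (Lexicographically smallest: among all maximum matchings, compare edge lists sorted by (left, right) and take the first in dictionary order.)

|M| = 6 (so the lex-smallest maximum matching has 6 edges)
process left vertices in ascending order; for each, take the smallest-labelled available neighbour that still permits 6 edges overall, or leave it unmatched if none does
lex-smallest matching: {2-13, 4-1, 6-3, 8-14, 9-0, 17-7}

Lex-smallest maximum matching: {(2,13), (4,1), (6,3), (8,14), (9,0), (17,7)}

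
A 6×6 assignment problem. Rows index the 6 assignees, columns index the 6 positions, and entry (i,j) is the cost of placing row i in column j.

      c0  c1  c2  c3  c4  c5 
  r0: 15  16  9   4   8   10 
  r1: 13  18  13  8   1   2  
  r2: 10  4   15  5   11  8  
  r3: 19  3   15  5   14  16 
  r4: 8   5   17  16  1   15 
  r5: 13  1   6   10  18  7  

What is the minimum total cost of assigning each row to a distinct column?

optimal assignment: row0→col3 (cost 4), row1→col5 (cost 2), row2→col0 (cost 10), row3→col1 (cost 3), row4→col4 (cost 1), row5→col2 (cost 6)
total = 4 + 2 + 10 + 3 + 1 + 6 = 26

Minimum assignment cost: 26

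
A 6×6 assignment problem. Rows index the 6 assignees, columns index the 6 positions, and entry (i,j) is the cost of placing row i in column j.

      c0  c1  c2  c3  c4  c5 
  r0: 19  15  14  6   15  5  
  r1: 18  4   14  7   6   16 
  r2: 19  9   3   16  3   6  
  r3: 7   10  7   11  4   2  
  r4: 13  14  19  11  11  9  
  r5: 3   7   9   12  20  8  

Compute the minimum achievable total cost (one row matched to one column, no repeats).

Minimum assignment cost: 29

one of 2 optimal assignments: row0→col3 (cost 6), row1→col1 (cost 4), row2→col2 (cost 3), row3→col4 (cost 4), row4→col5 (cost 9), row5→col0 (cost 3)
total = 6 + 4 + 3 + 4 + 9 + 3 = 29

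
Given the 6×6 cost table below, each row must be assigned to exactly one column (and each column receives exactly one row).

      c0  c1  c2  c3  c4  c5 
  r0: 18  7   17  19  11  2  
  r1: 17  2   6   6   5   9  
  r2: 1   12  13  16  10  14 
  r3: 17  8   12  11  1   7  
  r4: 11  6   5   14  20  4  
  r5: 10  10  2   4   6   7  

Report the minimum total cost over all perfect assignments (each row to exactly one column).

optimal assignment: row0→col5 (cost 2), row1→col1 (cost 2), row2→col0 (cost 1), row3→col4 (cost 1), row4→col2 (cost 5), row5→col3 (cost 4)
total = 2 + 2 + 1 + 1 + 5 + 4 = 15

Minimum assignment cost: 15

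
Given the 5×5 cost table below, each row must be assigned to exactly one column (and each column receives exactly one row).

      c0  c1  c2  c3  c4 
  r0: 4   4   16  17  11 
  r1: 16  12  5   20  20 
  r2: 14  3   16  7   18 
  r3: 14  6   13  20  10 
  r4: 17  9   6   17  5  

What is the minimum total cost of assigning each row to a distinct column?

Minimum assignment cost: 27

optimal assignment: row0→col0 (cost 4), row1→col2 (cost 5), row2→col3 (cost 7), row3→col1 (cost 6), row4→col4 (cost 5)
total = 4 + 5 + 7 + 6 + 5 = 27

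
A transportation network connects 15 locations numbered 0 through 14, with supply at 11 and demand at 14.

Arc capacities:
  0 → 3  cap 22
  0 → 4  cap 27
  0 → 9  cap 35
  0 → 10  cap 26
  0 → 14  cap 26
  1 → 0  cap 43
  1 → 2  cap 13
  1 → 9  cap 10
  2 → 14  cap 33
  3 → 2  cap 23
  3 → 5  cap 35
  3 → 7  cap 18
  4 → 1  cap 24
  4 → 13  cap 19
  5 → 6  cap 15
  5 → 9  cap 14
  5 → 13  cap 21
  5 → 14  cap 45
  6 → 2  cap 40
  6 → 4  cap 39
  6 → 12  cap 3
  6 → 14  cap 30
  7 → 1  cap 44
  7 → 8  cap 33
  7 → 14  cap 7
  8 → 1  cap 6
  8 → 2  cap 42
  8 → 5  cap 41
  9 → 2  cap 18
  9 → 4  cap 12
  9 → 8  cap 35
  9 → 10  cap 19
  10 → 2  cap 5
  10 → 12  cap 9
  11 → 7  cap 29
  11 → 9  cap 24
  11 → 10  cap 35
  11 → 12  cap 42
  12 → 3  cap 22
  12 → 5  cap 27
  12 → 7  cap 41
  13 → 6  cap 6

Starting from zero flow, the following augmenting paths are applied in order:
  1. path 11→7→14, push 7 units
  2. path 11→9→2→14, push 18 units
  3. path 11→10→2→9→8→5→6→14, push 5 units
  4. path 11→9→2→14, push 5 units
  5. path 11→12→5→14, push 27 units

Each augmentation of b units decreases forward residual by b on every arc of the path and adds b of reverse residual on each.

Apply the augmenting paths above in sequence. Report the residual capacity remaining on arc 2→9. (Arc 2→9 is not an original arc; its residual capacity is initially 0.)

Residual capacity of (2,9): 18

after path 1 (11→7→14, push 7): res(2,9)=0
after path 2 (11→9→2→14, push 18): res(2,9)=18
after path 3 (11→10→2→9→8→5→6→14, push 5): res(2,9)=13
after path 4 (11→9→2→14, push 5): res(2,9)=18
after path 5 (11→12→5→14, push 27): res(2,9)=18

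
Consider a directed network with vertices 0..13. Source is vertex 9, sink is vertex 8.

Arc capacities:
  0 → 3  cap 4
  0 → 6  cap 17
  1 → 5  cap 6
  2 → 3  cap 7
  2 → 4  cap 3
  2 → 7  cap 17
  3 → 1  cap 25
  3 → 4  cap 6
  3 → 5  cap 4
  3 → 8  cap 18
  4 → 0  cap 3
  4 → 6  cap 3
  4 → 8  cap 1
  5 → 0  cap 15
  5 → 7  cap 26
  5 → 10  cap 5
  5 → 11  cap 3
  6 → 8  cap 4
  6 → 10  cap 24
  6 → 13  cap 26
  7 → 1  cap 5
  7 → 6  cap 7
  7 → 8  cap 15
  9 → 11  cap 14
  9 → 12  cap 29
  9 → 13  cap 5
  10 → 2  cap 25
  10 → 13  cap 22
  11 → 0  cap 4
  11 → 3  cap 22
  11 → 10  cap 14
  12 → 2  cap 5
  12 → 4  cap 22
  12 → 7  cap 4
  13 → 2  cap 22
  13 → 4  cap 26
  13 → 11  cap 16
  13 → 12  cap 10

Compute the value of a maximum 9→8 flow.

augment #1: 9→11→3→8 bottleneck 14, total now 14
augment #2: 9→12→4→8 bottleneck 1, total now 15
augment #3: 9→12→7→8 bottleneck 4, total now 19
augment #4: 9→12→2→3→8 bottleneck 4, total now 23
augment #5: 9→12→2→7→8 bottleneck 1, total now 24
augment #6: 9→12→4→6→8 bottleneck 3, total now 27
augment #7: 9→13→2→7→8 bottleneck 5, total now 32
augment #8: 9→12→4→0→6→8 bottleneck 1, total now 33
augment #9: 9→12→4→0→3→2→7→8 bottleneck 2, total now 35

Maximum flow value: 35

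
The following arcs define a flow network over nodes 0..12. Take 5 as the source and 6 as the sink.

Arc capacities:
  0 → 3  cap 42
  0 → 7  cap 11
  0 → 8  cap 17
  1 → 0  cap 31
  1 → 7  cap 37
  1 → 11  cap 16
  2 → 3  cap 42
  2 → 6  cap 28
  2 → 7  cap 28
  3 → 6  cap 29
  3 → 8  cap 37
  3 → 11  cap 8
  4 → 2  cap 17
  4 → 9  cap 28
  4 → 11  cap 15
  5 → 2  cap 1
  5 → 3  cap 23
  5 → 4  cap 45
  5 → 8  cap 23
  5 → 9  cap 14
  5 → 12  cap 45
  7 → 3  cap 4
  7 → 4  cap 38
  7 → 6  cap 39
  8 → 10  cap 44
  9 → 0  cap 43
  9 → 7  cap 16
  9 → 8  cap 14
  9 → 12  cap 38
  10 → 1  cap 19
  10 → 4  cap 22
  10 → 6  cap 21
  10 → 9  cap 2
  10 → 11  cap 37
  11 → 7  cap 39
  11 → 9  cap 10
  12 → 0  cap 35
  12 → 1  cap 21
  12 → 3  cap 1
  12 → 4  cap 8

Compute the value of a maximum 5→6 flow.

augment #1: 5→2→6 bottleneck 1, total now 1
augment #2: 5→3→6 bottleneck 23, total now 24
augment #3: 5→4→2→6 bottleneck 17, total now 41
augment #4: 5→8→10→6 bottleneck 21, total now 62
augment #5: 5→9→7→6 bottleneck 14, total now 76
augment #6: 5→12→3→6 bottleneck 1, total now 77
augment #7: 5→4→9→7→6 bottleneck 2, total now 79
augment #8: 5→4→11→7→6 bottleneck 15, total now 94
augment #9: 5→12→0→3→6 bottleneck 5, total now 99
augment #10: 5→12→0→7→6 bottleneck 8, total now 107

Maximum flow value: 107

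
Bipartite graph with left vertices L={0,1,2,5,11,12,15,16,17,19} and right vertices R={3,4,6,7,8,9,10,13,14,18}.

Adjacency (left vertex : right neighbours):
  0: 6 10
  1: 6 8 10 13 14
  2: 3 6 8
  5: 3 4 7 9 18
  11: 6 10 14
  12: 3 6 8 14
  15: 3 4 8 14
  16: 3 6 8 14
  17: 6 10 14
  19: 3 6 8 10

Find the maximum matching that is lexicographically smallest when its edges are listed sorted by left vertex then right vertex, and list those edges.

Lex-smallest maximum matching: {(0,6), (1,13), (2,3), (5,7), (11,10), (12,8), (15,4), (16,14)}

|M| = 8 (so the lex-smallest maximum matching has 8 edges)
process left vertices in ascending order; for each, take the smallest-labelled available neighbour that still permits 8 edges overall, or leave it unmatched if none does
lex-smallest matching: {0-6, 1-13, 2-3, 5-7, 11-10, 12-8, 15-4, 16-14}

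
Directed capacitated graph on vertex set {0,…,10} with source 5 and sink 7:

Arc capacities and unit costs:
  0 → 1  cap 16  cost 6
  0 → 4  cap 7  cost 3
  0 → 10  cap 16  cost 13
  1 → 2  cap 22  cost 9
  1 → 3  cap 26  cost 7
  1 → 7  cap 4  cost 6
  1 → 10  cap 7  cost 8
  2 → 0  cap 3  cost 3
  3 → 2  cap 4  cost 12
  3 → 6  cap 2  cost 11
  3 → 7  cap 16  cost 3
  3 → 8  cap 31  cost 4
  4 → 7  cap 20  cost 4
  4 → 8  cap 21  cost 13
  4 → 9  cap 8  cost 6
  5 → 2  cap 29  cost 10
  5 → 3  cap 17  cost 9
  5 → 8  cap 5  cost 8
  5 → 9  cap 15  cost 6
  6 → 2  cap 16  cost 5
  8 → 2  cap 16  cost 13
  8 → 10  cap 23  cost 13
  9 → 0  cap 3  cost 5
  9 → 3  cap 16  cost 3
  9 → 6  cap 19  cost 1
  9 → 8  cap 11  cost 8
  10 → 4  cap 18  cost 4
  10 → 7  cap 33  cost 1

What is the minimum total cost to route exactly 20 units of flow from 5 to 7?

Minimum cost for 20 units: 266

shortest-cost path #1: 5→3→7 push 16 @ unit cost 12 (adds 192)
shortest-cost path #2: 5→9→0→4→7 push 3 @ unit cost 18 (adds 54)
shortest-cost path #3: 5→2→0→4→7 push 1 @ unit cost 20 (adds 20)
total cost = 266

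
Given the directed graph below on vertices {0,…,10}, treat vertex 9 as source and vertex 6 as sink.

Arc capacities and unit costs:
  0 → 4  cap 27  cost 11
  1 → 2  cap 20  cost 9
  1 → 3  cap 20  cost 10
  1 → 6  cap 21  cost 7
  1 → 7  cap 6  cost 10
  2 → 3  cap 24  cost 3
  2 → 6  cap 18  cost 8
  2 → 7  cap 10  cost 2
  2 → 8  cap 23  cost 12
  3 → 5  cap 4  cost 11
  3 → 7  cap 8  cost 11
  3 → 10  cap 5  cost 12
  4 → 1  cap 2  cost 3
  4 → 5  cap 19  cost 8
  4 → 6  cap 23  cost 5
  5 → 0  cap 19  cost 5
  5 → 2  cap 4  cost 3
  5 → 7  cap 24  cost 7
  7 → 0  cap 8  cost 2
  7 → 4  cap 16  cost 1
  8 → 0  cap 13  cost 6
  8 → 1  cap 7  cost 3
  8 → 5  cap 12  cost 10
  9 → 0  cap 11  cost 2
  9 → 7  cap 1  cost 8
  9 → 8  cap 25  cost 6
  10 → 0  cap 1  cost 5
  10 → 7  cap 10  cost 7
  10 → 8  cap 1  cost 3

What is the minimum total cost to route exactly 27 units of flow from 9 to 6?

shortest-cost path #1: 9→7→4→6 push 1 @ unit cost 14 (adds 14)
shortest-cost path #2: 9→8→1→6 push 7 @ unit cost 16 (adds 112)
shortest-cost path #3: 9→0→4→6 push 11 @ unit cost 18 (adds 198)
shortest-cost path #4: 9→8→5→2→6 push 4 @ unit cost 27 (adds 108)
shortest-cost path #5: 9→8→0→4→6 push 4 @ unit cost 28 (adds 112)
total cost = 544

Minimum cost for 27 units: 544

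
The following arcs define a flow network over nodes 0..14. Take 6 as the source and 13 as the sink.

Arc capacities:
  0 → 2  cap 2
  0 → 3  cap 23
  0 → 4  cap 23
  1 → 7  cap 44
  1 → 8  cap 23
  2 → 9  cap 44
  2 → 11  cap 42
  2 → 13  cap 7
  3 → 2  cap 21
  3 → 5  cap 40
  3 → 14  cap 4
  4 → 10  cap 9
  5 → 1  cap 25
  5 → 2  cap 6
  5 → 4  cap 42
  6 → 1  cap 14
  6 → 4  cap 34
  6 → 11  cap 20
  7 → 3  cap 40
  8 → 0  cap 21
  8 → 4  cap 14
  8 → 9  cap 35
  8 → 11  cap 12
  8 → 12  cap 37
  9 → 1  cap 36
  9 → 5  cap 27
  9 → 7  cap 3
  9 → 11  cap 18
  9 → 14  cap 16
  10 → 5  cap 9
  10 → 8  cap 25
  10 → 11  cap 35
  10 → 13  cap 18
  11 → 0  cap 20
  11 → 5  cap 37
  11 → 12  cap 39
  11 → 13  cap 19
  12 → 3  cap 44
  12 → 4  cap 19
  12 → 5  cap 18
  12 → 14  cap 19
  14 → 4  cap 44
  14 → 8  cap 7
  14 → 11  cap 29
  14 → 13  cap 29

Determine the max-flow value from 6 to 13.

augment #1: 6→11→13 bottleneck 19, total now 19
augment #2: 6→4→10→13 bottleneck 9, total now 28
augment #3: 6→11→0→2→13 bottleneck 1, total now 29
augment #4: 6→1→7→3→2→13 bottleneck 6, total now 35
augment #5: 6→1→7→3→14→13 bottleneck 4, total now 39
augment #6: 6→1→8→9→14→13 bottleneck 4, total now 43

Maximum flow value: 43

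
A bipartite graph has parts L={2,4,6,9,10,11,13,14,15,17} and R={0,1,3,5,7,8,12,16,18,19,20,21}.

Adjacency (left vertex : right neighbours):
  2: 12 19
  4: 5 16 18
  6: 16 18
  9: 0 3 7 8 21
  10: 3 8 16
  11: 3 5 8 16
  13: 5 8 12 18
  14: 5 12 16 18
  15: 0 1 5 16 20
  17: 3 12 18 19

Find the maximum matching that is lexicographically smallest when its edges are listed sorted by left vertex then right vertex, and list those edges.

|M| = 9 (so the lex-smallest maximum matching has 9 edges)
process left vertices in ascending order; for each, take the smallest-labelled available neighbour that still permits 9 edges overall, or leave it unmatched if none does
lex-smallest matching: {2-12, 4-5, 6-16, 9-0, 10-3, 11-8, 13-18, 15-1, 17-19}

Lex-smallest maximum matching: {(2,12), (4,5), (6,16), (9,0), (10,3), (11,8), (13,18), (15,1), (17,19)}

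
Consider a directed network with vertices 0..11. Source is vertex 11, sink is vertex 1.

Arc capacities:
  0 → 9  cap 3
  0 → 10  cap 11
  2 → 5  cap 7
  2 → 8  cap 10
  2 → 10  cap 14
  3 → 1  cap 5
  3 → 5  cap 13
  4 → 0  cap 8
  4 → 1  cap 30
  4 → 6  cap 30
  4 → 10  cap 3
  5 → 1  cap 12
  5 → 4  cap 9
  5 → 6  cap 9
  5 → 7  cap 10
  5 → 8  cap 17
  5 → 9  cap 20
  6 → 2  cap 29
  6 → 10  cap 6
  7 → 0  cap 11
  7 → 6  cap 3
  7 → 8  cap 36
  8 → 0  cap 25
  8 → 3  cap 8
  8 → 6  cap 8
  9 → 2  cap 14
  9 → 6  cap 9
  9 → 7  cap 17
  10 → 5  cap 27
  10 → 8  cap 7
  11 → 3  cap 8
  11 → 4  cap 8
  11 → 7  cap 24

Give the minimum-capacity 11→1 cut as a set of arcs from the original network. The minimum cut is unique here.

Min-cut arcs: {(3,1), (5,1), (5,4), (11,4)} (total capacity 34)

augment #1: 11→3→1 push 5
augment #2: 11→4→1 push 8
augment #3: 11→3→5→1 push 3
augment #4: 11→7→0→10→5→1 push 9
augment #5: 11→7→0→10→5→4→1 push 2
augment #6: 11→7→6→2→5→4→1 push 3
augment #7: 11→7→8→3→5→4→1 push 4
max flow = 34; residual-reachable set from 11 gives S-side
cut edges (S→T): {(3,1), (5,1), (5,4), (11,4)} total cap 34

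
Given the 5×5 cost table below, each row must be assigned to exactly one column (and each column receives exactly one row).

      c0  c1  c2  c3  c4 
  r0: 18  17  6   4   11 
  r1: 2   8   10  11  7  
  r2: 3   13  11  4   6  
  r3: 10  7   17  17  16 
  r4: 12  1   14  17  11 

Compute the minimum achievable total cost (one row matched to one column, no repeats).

Minimum assignment cost: 28

optimal assignment: row0→col2 (cost 6), row1→col4 (cost 7), row2→col3 (cost 4), row3→col0 (cost 10), row4→col1 (cost 1)
total = 6 + 7 + 4 + 10 + 1 = 28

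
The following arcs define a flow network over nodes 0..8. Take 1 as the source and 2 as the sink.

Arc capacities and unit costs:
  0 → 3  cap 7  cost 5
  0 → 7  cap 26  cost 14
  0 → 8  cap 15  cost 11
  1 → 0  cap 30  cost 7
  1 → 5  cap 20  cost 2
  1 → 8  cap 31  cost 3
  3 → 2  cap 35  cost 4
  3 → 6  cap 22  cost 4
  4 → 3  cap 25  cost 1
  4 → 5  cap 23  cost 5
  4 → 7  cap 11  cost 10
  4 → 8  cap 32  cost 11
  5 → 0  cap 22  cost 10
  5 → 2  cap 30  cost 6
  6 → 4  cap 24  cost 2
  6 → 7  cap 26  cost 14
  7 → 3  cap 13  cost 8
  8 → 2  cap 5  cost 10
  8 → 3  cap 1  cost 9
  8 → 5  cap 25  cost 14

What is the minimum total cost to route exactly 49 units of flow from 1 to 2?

shortest-cost path #1: 1→5→2 push 20 @ unit cost 8 (adds 160)
shortest-cost path #2: 1→8→2 push 5 @ unit cost 13 (adds 65)
shortest-cost path #3: 1→8→3→2 push 1 @ unit cost 16 (adds 16)
shortest-cost path #4: 1→0→3→2 push 7 @ unit cost 16 (adds 112)
shortest-cost path #5: 1→8→5→2 push 10 @ unit cost 23 (adds 230)
shortest-cost path #6: 1→0→7→3→2 push 6 @ unit cost 33 (adds 198)
total cost = 781

Minimum cost for 49 units: 781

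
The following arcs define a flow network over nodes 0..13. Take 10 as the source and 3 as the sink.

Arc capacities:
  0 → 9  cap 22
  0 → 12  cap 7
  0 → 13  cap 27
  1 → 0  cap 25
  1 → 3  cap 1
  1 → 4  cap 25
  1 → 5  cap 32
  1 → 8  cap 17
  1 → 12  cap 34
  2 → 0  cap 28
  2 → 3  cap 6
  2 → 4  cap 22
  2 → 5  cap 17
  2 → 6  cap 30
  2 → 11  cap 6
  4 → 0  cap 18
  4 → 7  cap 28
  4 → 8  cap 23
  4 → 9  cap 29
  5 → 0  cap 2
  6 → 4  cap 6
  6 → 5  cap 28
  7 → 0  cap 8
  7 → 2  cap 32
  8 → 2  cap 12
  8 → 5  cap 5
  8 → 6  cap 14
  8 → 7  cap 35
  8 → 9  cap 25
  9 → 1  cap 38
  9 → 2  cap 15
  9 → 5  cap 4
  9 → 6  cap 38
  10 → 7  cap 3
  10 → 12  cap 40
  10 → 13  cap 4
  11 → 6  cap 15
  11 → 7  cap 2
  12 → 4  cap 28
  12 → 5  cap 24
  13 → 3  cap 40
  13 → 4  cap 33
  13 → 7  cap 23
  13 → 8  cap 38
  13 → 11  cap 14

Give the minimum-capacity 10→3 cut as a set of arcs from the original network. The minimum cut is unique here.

augment #1: 10→13→3 push 4
augment #2: 10→7→2→3 push 3
augment #3: 10→12→4→0→13→3 push 18
augment #4: 10→12→4→7→2→3 push 3
augment #5: 10→12→4→9→1→3 push 1
augment #6: 10→12→5→0→13→3 push 2
augment #7: 10→12→4→7→0→13→3 push 6
max flow = 37; residual-reachable set from 10 gives S-side
cut edges (S→T): {(5,0), (10,7), (10,13), (12,4)} total cap 37

Min-cut arcs: {(5,0), (10,7), (10,13), (12,4)} (total capacity 37)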